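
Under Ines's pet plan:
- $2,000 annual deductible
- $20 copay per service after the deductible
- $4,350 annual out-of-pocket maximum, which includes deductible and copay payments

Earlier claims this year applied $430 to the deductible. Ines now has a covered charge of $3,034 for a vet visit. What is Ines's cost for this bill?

Remaining deductible: $2,000 − $430 = $1,570.
That leaves $3,034 − $1,570 = $1,464 for the copay.
Copay on this service: $20.
Owner responsibility before any cap: $1,570 + $20 = $1,590.
Year-to-date out-of-pocket becomes $430 + $1,590 = $2,020, still under the $4,350 maximum, so no cap applies.

$1,590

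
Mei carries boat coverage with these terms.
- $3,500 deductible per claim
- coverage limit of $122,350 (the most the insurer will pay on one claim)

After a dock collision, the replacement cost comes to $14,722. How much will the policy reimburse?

$11,222

After the deductible, $14,722 − $3,500 = $11,222 remains.
$11,222 is within the $122,350 limit, so the insurer pays $11,222.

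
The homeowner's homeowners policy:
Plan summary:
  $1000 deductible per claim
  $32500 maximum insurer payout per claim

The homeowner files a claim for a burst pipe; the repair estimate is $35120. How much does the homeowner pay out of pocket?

After the deductible, $35120 − $1000 = $34120 remains.
$34120 exceeds the $32500 limit, so the insurer pays the limit: $32500.
Homeowner's share is the uncovered remainder: $35120 − $32500 = $2620.

$2620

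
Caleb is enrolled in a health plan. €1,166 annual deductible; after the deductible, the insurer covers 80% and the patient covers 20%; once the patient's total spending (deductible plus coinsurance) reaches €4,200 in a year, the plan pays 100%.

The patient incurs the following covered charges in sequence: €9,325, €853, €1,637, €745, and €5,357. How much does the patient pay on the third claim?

#1 (€9,325): €1,166 finishes the deductible; €8,159 goes to coinsurance; coinsurance €8,159 × 20% = €1,631.80. Cost to patient: €2,797.80. OOP to date €2,797.80.
#2 (€853): 20% coinsurance on €853 = €170.60. Patient pays €170.60; OOP now €2,968.40.
#3 (€1,637): 20% coinsurance on €1,637 = €327.40. Patient owes €327.40 (running OOP €3,295.80).

€327.40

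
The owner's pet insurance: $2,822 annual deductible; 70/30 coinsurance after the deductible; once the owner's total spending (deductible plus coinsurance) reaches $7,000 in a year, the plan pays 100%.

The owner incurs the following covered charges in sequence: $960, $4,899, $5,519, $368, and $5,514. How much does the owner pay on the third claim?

$1,655.70

Bill 1, $960: fully absorbed by the deductible. Owner pays $960; OOP now $960.
Bill 2, $4,899: $1,862 to deductible, leaving $3,037; owner's 30% is $911.10. Owner owes $2,773.10 (running OOP $3,733.10).
Bill 3, $5,519: deductible met; 30% of $5,519 = $1,655.70. Owner pays $1,655.70; OOP now $5,388.80.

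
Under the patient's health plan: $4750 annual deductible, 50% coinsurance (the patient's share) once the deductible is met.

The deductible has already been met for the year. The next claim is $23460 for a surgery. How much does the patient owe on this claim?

With the deductible met, the entire $23460 is subject to coinsurance.
50% of $23460 = $11730 falls to the patient.

$11730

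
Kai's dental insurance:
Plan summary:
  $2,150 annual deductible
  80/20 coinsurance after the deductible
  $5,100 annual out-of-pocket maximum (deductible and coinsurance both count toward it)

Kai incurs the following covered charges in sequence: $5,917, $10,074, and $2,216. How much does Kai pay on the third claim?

#1 ($5,917): $2,150 to deductible, leaving $3,767; 20% of $3,767 = $753.40. Patient owes $2,903.40 (running OOP $2,903.40).
#2 ($10,074): deductible met; 20% of $10,074 = $2,014.80. Patient owes $2,014.80 (running OOP $4,918.20).
#3 ($2,216): 20% coinsurance on $2,216 = $443.20. That would push OOP to $5,361.40, over the $5,100 cap, so patient pays $5,100 − $4,918.20 = $181.80.

$181.80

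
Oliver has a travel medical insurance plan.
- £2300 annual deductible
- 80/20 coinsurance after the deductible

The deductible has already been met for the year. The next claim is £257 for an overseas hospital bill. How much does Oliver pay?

£51.40

The deductible is already satisfied, so the full bill goes to coinsurance.
Traveler's 20% share of £257 is £51.40.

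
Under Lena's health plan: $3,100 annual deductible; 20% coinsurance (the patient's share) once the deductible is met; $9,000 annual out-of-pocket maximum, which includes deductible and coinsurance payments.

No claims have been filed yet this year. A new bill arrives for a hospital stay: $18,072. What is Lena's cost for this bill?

Deductible not yet touched, so the first $3,100 of the bill goes to the deductible.
After the $3,100 deductible portion, $18,072 − $3,100 = $14,972 is subject to coinsurance.
Coinsurance: $14,972 × 20% = $2,994.40.
That puts the patient's cost at $3,100 + $2,994.40 = $6,094.40 before any cap.
Cumulative spending $0 + $6,094.40 = $6,094.40 stays under the $9,000 maximum.

$6,094.40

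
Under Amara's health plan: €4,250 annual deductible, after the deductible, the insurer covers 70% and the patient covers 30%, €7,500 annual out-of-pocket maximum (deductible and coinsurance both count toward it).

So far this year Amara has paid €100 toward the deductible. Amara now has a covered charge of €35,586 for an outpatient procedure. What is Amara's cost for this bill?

€7,400

Deductible still to meet: €4,250 − €100 = €4,150.
The remaining €31,436 (= €35,586 − €4,150) moves to coinsurance.
30% of €31,436 = €9,430.80 falls to the patient.
Patient responsibility before any cap: €4,150 + €9,430.80 = €13,580.80.
That would bring total out-of-pocket to €13,680.80, past the €7,500 cap. The patient is capped at €7,500 − €100 = €7,400 on this claim.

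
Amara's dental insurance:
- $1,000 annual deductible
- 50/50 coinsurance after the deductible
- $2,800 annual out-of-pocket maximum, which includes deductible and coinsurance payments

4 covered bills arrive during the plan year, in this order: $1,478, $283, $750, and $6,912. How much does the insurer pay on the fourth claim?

$5,867.50

Claim 1 — $1,478: $1,000 to deductible, leaving $478; coinsurance $478 × 50% = $239. Patient pays $1,239; OOP now $1,239. Plan pays $1,478 − $1,239 = $239.
Claim 2 — $283: deductible already satisfied, so patient's share is 50% × $283 = $141.50. Patient owes $141.50 (running OOP $1,380.50). Plan pays $283 − $141.50 = $141.50.
Claim 3 — $750: 50% coinsurance on $750 = $375. Patient pays $375; OOP now $1,755.50. Plan pays $750 − $375 = $375.
Claim 4 — $6,912: deductible met; 50% of $6,912 = $3,456. Adding that to $1,755.50 gives $5,211.50, past the $2,800 cap; patient pays only $2,800 − $1,755.50 = $1,044.50. Insurer: $6,912 − $1,044.50 = $5,867.50.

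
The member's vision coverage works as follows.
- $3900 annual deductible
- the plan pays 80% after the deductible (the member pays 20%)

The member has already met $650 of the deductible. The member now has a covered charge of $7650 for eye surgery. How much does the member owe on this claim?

Remaining deductible: $3900 − $650 = $3250.
After the $3250 deductible portion, $7650 − $3250 = $4400 is subject to coinsurance.
20% of $4400 = $880 falls to the member.
That puts the member's cost at $3250 + $880 = $4130.

$4130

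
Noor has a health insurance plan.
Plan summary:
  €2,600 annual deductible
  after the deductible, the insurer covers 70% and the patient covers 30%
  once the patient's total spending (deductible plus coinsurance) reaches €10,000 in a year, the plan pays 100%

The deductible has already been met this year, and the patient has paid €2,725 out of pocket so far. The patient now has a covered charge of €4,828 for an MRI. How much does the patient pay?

With the deductible met, the entire €4,828 is subject to coinsurance.
Coinsurance: €4,828 × 30% = €1,448.40.
Year-to-date out-of-pocket becomes €2,725 + €1,448.40 = €4,173.40, still under the €10,000 maximum, so no cap applies.

€1,448.40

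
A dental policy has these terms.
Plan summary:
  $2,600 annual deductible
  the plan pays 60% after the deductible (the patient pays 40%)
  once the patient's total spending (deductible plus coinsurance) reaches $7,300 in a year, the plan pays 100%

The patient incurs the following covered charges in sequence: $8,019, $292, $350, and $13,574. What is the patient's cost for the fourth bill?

Bill 1, $8,019: deductible takes $2,600, $5,419 remains; 40% of $5,419 = $2,167.60. Patient owes $4,767.60 (running OOP $4,767.60).
Bill 2, $292: 40% coinsurance on $292 = $116.80. Patient pays $116.80; OOP now $4,884.40.
Bill 3, $350: 40% coinsurance on $350 = $140. Cost to patient: $140. OOP to date $5,024.40.
Bill 4, $13,574: deductible met; 40% of $13,574 = $5,429.60. Adding that to $5,024.40 gives $10,454, past the $7,300 cap; patient pays only $7,300 − $5,024.40 = $2,275.60.

$2,275.60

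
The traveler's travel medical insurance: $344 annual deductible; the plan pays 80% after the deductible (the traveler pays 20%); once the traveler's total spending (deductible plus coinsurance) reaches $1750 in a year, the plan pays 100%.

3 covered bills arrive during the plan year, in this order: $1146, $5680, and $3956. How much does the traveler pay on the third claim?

$109.60

#1 ($1146): $344 finishes the deductible; $802 goes to coinsurance; 20% of $802 = $160.40. Traveler owes $504.40 (running OOP $504.40).
#2 ($5680): deductible met; 20% of $5680 = $1136. Traveler owes $1136 (running OOP $1640.40).
#3 ($3956): 20% coinsurance on $3956 = $791.20. Adding that to $1640.40 gives $2431.60, past the $1750 cap; traveler pays only $1750 − $1640.40 = $109.60.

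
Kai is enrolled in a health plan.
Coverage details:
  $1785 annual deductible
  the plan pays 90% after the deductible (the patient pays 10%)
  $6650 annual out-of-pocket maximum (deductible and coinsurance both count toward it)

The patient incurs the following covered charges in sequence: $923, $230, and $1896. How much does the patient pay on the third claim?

$758.40

Claim 1 ($923): entire amount goes to the deductible. Cost to patient: $923. OOP to date $923.
Claim 2 ($230): entire amount goes to the deductible. Cost to patient: $230. OOP to date $1153.
Claim 3 ($1896): $632 finishes the deductible; $1264 goes to coinsurance; patient's 10% is $126.40. Cost to patient: $758.40. OOP to date $1911.40.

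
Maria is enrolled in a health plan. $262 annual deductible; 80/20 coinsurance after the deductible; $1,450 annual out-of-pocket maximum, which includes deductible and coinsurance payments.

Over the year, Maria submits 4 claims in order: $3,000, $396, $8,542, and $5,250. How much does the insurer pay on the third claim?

Claim 1 ($3,000): $262 finishes the deductible; $2,738 goes to coinsurance; 20% of $2,738 = $547.60. Patient pays $809.60; OOP now $809.60. Insurer: $3,000 − $809.60 = $2,190.40.
Claim 2 ($396): 20% coinsurance on $396 = $79.20. Patient pays $79.20; OOP now $888.80. Plan pays $396 − $79.20 = $316.80.
Claim 3 ($8,542): deductible met; 20% of $8,542 = $1,708.40. OOP would hit $2,597.20 > $1,450, so the cap limits the patient to $1,450 − $888.80 = $561.20. Insurer: $8,542 − $561.20 = $7,980.80.

$7,980.80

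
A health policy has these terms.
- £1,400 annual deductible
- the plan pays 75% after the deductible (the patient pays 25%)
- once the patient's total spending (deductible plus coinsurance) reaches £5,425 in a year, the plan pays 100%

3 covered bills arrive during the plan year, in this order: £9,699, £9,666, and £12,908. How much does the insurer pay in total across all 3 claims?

£26,848

Bill 1, £9,699: deductible takes £1,400, £8,299 remains; 25% of £8,299 = £2,074.75. Patient pays £3,474.75; OOP now £3,474.75. Insurer: £9,699 − £3,474.75 = £6,224.25.
Bill 2, £9,666: 25% coinsurance on £9,666 = £2,416.50. Adding that to £3,474.75 gives £5,891.25, past the £5,425 cap; patient pays only £5,425 − £3,474.75 = £1,950.25. Plan pays £9,666 − £1,950.25 = £7,715.75.
Bill 3, £12,908: deductible met; 25% of £12,908 = £3,227. That would push OOP to £8,652, over the £5,425 cap, so patient pays £5,425 − £5,425 = £0. Insurer: £12,908 − £0 = £12,908.
Insurer total: £6,224.25 + £7,715.75 + £12,908 = £26,848.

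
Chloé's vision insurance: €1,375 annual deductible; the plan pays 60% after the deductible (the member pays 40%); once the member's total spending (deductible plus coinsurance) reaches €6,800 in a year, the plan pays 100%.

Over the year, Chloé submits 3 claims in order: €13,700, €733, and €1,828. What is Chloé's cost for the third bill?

#1 (€13,700): deductible takes €1,375, €12,325 remains; member's 40% is €4,930. Member owes €6,305 (running OOP €6,305).
#2 (€733): deductible already satisfied, so member's share is 40% × €733 = €293.20. Member pays €293.20; OOP now €6,598.20.
#3 (€1,828): deductible already satisfied, so member's share is 40% × €1,828 = €731.20. That would push OOP to €7,329.40, over the €6,800 cap, so member pays €6,800 − €6,598.20 = €201.80.

€201.80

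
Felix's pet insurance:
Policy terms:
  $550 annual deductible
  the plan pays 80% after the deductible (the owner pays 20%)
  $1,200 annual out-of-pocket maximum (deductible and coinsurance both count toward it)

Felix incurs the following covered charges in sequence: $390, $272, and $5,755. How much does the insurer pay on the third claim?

Claim 1 ($390): fully absorbed by the deductible. Cost to owner: $390. OOP to date $390. Insurer: $390 − $390 = $0.
Claim 2 ($272): $160 to deductible, leaving $112; 20% of $112 = $22.40. Cost to owner: $182.40. OOP to date $572.40. Plan pays $272 − $182.40 = $89.60.
Claim 3 ($5,755): deductible met; 20% of $5,755 = $1,151. OOP would hit $1,723.40 > $1,200, so the cap limits the owner to $1,200 − $572.40 = $627.60. Insurer: $5,755 − $627.60 = $5,127.40.

$5,127.40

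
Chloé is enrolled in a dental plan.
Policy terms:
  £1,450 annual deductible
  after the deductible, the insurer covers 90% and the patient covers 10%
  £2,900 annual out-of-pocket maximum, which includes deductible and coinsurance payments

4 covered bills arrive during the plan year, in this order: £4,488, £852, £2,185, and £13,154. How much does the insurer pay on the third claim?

£1,966.50

Claim 1 (£4,488): £1,450 to deductible, leaving £3,038; patient's 10% is £303.80. Patient owes £1,753.80 (running OOP £1,753.80). Plan pays £4,488 − £1,753.80 = £2,734.20.
Claim 2 (£852): 10% coinsurance on £852 = £85.20. Patient owes £85.20 (running OOP £1,839). Insurer: £852 − £85.20 = £766.80.
Claim 3 (£2,185): 10% coinsurance on £2,185 = £218.50. Patient pays £218.50; OOP now £2,057.50. Insurer: £2,185 − £218.50 = £1,966.50.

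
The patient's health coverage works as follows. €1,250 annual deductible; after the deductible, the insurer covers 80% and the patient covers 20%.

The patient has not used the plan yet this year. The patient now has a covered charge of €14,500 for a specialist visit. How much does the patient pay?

€3,900

Nothing has been paid toward the €1,250 deductible, so the first €1,250 of this charge is applied there.
The remaining €13,250 (= €14,500 − €1,250) moves to coinsurance.
Patient's 20% share of €13,250 is €2,650.
Patient responsibility: €1,250 + €2,650 = €3,900.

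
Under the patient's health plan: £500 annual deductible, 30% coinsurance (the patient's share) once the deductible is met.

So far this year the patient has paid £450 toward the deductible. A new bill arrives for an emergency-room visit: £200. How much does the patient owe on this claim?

£95

Deductible still to meet: £500 − £450 = £50.
That leaves £200 − £50 = £150 for coinsurance.
Coinsurance: £150 × 30% = £45.
So the patient owes £50 + £45 = £95.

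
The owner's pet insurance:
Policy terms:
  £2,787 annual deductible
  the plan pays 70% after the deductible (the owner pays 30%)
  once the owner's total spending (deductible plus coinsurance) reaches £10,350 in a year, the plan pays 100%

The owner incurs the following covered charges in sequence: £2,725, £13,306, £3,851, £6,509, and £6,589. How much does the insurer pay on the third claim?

£2,695.70

#1 (£2,725): all of it applies to the deductible. Owner owes £2,725 (running OOP £2,725). Plan pays £2,725 − £2,725 = £0.
#2 (£13,306): £62 to deductible, leaving £13,244; 30% of £13,244 = £3,973.20. Owner owes £4,035.20 (running OOP £6,760.20). Insurer: £13,306 − £4,035.20 = £9,270.80.
#3 (£3,851): deductible already satisfied, so owner's share is 30% × £3,851 = £1,155.30. Owner owes £1,155.30 (running OOP £7,915.50). Insurer: £3,851 − £1,155.30 = £2,695.70.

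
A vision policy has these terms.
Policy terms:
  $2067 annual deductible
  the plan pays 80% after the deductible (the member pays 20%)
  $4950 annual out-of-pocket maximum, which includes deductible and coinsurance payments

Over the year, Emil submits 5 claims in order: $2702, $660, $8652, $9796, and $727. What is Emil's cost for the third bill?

Claim 1 — $2702: $2067 finishes the deductible; $635 goes to coinsurance; 20% of $635 = $127. Member owes $2194 (running OOP $2194).
Claim 2 — $660: deductible met; 20% of $660 = $132. Cost to member: $132. OOP to date $2326.
Claim 3 — $8652: deductible met; 20% of $8652 = $1730.40. Cost to member: $1730.40. OOP to date $4056.40.

$1730.40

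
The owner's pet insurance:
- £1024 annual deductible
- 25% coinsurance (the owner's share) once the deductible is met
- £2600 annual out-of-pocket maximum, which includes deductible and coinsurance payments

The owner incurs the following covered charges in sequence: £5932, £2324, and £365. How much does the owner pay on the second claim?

£349

#1 (£5932): £1024 to deductible, leaving £4908; coinsurance £4908 × 25% = £1227. Owner pays £2251; OOP now £2251.
#2 (£2324): 25% coinsurance on £2324 = £581. OOP would hit £2832 > £2600, so the cap limits the owner to £2600 − £2251 = £349.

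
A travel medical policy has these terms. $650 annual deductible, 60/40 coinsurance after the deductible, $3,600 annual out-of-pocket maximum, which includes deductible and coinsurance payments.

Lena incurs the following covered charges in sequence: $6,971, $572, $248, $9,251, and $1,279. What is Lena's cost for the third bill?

#1 ($6,971): deductible takes $650, $6,321 remains; coinsurance $6,321 × 40% = $2,528.40. Cost to traveler: $3,178.40. OOP to date $3,178.40.
#2 ($572): deductible already satisfied, so traveler's share is 40% × $572 = $228.80. Traveler owes $228.80 (running OOP $3,407.20).
#3 ($248): deductible already satisfied, so traveler's share is 40% × $248 = $99.20. Traveler pays $99.20; OOP now $3,506.40.

$99.20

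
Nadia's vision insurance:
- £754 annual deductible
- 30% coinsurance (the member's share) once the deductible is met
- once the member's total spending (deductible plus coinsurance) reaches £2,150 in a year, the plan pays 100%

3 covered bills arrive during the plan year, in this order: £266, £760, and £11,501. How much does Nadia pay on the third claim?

£1,314.40

Bill 1, £266: all of it applies to the deductible. Cost to member: £266. OOP to date £266.
Bill 2, £760: £488 to deductible, leaving £272; 30% of £272 = £81.60. Cost to member: £569.60. OOP to date £835.60.
Bill 3, £11,501: 30% coinsurance on £11,501 = £3,450.30. OOP would hit £4,285.90 > £2,150, so the cap limits the member to £2,150 − £835.60 = £1,314.40.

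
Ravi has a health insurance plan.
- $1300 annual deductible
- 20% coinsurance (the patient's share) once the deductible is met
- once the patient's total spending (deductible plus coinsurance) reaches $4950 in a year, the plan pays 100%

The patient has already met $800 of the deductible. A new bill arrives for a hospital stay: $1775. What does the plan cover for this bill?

$1020

Deductible still to meet: $1300 − $800 = $500.
That leaves $1775 − $500 = $1275 for coinsurance.
20% of $1275 = $255 falls to the patient.
So the patient owes $500 + $255 = $755 before any cap.
Cumulative spending $800 + $755 = $1555 stays under the $4950 maximum.
The plan picks up $1775 − $755 = $1020.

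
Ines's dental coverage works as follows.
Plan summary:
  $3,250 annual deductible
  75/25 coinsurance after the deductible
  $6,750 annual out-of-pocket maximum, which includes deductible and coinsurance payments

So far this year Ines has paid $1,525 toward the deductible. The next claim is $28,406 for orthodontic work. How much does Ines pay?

$5,225

Deductible still to meet: $3,250 − $1,525 = $1,725.
After the $1,725 deductible portion, $28,406 − $1,725 = $26,681 is subject to coinsurance.
Coinsurance: $26,681 × 25% = $6,670.25.
Patient responsibility before any cap: $1,725 + $6,670.25 = $8,395.25.
That would bring total out-of-pocket to $9,920.25, past the $6,750 cap. The patient is capped at $6,750 − $1,525 = $5,225 on this claim.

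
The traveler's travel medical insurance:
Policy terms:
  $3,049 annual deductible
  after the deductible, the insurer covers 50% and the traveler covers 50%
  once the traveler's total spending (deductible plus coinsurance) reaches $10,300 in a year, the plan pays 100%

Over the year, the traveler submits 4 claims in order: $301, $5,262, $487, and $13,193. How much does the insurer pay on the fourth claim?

$7,442.50

Claim 1 ($301): fully absorbed by the deductible. Traveler pays $301; OOP now $301. Plan pays $301 − $301 = $0.
Claim 2 ($5,262): deductible takes $2,748, $2,514 remains; 50% of $2,514 = $1,257. Traveler owes $4,005 (running OOP $4,306). Insurer: $5,262 − $4,005 = $1,257.
Claim 3 ($487): 50% coinsurance on $487 = $243.50. Traveler pays $243.50; OOP now $4,549.50. Insurer: $487 − $243.50 = $243.50.
Claim 4 ($13,193): deductible met; 50% of $13,193 = $6,596.50. That would push OOP to $11,146, over the $10,300 cap, so traveler pays $10,300 − $4,549.50 = $5,750.50. Insurer: $13,193 − $5,750.50 = $7,442.50.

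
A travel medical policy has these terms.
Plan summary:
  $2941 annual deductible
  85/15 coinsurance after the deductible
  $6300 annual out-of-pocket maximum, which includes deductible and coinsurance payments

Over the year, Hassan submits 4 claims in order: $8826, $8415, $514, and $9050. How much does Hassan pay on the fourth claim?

Claim 1 ($8826): $2941 finishes the deductible; $5885 goes to coinsurance; 15% of $5885 = $882.75. Traveler owes $3823.75 (running OOP $3823.75).
Claim 2 ($8415): deductible already satisfied, so traveler's share is 15% × $8415 = $1262.25. Traveler owes $1262.25 (running OOP $5086).
Claim 3 ($514): deductible already satisfied, so traveler's share is 15% × $514 = $77.10. Traveler owes $77.10 (running OOP $5163.10).
Claim 4 ($9050): deductible already satisfied, so traveler's share is 15% × $9050 = $1357.50. OOP would hit $6520.60 > $6300, so the cap limits the traveler to $6300 − $5163.10 = $1136.90.

$1136.90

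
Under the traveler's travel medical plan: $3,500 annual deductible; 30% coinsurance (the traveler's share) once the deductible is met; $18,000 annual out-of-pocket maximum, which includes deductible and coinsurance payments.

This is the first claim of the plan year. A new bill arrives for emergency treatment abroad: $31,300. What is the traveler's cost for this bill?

$11,840

Nothing has been paid toward the $3,500 deductible, so the first $3,500 of this charge is applied there.
After the $3,500 deductible portion, $31,300 − $3,500 = $27,800 is subject to coinsurance.
Coinsurance: $27,800 × 30% = $8,340.
So the traveler owes $3,500 + $8,340 = $11,840 before any cap.
Year-to-date out-of-pocket becomes $0 + $11,840 = $11,840, still under the $18,000 maximum, so no cap applies.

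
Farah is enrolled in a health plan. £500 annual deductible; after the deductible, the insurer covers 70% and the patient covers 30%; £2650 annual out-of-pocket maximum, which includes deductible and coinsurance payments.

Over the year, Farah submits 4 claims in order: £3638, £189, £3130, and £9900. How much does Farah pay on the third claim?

£939

#1 (£3638): deductible takes £500, £3138 remains; patient's 30% is £941.40. Patient owes £1441.40 (running OOP £1441.40).
#2 (£189): 30% coinsurance on £189 = £56.70. Cost to patient: £56.70. OOP to date £1498.10.
#3 (£3130): 30% coinsurance on £3130 = £939. Patient pays £939; OOP now £2437.10.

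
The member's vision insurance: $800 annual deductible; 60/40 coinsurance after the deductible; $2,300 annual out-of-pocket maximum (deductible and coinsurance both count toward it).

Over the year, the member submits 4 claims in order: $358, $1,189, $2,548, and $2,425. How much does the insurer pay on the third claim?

$1,528.80

Claim 1 — $358: all of it applies to the deductible. Member pays $358; OOP now $358. Plan pays $358 − $358 = $0.
Claim 2 — $1,189: deductible takes $442, $747 remains; 40% of $747 = $298.80. Member owes $740.80 (running OOP $1,098.80). Insurer: $1,189 − $740.80 = $448.20.
Claim 3 — $2,548: deductible already satisfied, so member's share is 40% × $2,548 = $1,019.20. Member owes $1,019.20 (running OOP $2,118). Plan pays $2,548 − $1,019.20 = $1,528.80.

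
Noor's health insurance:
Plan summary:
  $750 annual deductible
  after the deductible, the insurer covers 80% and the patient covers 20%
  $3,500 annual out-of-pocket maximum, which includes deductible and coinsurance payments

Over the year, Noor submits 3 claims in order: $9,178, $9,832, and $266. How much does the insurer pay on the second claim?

#1 ($9,178): $750 to deductible, leaving $8,428; patient's 20% is $1,685.60. Patient owes $2,435.60 (running OOP $2,435.60). Plan pays $9,178 − $2,435.60 = $6,742.40.
#2 ($9,832): 20% coinsurance on $9,832 = $1,966.40. That would push OOP to $4,402, over the $3,500 cap, so patient pays $3,500 − $2,435.60 = $1,064.40. Plan pays $9,832 − $1,064.40 = $8,767.60.

$8,767.60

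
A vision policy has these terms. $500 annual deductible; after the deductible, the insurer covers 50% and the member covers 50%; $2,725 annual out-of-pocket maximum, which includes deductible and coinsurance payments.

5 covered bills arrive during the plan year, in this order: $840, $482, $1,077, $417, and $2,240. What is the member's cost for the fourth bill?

Bill 1, $840: $500 finishes the deductible; $340 goes to coinsurance; coinsurance $340 × 50% = $170. Member pays $670; OOP now $670.
Bill 2, $482: deductible already satisfied, so member's share is 50% × $482 = $241. Member pays $241; OOP now $911.
Bill 3, $1,077: 50% coinsurance on $1,077 = $538.50. Member owes $538.50 (running OOP $1,449.50).
Bill 4, $417: deductible met; 50% of $417 = $208.50. Cost to member: $208.50. OOP to date $1,658.

$208.50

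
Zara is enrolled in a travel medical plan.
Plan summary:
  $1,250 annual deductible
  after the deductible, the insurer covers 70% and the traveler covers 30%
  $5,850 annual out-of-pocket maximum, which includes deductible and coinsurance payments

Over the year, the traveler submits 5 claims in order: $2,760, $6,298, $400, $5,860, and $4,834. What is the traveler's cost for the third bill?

$120

Bill 1, $2,760: $1,250 to deductible, leaving $1,510; 30% of $1,510 = $453. Traveler owes $1,703 (running OOP $1,703).
Bill 2, $6,298: deductible met; 30% of $6,298 = $1,889.40. Cost to traveler: $1,889.40. OOP to date $3,592.40.
Bill 3, $400: deductible met; 30% of $400 = $120. Traveler pays $120; OOP now $3,712.40.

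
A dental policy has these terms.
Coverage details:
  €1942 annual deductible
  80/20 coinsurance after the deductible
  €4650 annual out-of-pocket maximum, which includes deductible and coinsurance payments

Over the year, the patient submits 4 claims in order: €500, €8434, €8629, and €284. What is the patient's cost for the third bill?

€1309.60

Bill 1, €500: fully absorbed by the deductible. Patient pays €500; OOP now €500.
Bill 2, €8434: deductible takes €1442, €6992 remains; patient's 20% is €1398.40. Patient pays €2840.40; OOP now €3340.40.
Bill 3, €8629: 20% coinsurance on €8629 = €1725.80. Adding that to €3340.40 gives €5066.20, past the €4650 cap; patient pays only €4650 − €3340.40 = €1309.60.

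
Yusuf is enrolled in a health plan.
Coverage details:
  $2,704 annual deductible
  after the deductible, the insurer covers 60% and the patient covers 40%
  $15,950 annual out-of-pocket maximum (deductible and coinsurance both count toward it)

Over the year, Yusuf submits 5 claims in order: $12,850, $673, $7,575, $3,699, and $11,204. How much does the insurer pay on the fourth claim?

$2,219.40

#1 ($12,850): $2,704 finishes the deductible; $10,146 goes to coinsurance; patient's 40% is $4,058.40. Cost to patient: $6,762.40. OOP to date $6,762.40. Plan pays $12,850 − $6,762.40 = $6,087.60.
#2 ($673): deductible met; 40% of $673 = $269.20. Cost to patient: $269.20. OOP to date $7,031.60. Plan pays $673 − $269.20 = $403.80.
#3 ($7,575): 40% coinsurance on $7,575 = $3,030. Cost to patient: $3,030. OOP to date $10,061.60. Plan pays $7,575 − $3,030 = $4,545.
#4 ($3,699): 40% coinsurance on $3,699 = $1,479.60. Cost to patient: $1,479.60. OOP to date $11,541.20. Insurer: $3,699 − $1,479.60 = $2,219.40.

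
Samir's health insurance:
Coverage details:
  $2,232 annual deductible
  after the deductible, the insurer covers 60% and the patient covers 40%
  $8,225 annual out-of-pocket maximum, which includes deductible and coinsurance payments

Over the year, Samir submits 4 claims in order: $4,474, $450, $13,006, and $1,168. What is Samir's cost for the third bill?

Bill 1, $4,474: $2,232 to deductible, leaving $2,242; 40% of $2,242 = $896.80. Patient pays $3,128.80; OOP now $3,128.80.
Bill 2, $450: deductible met; 40% of $450 = $180. Patient owes $180 (running OOP $3,308.80).
Bill 3, $13,006: deductible met; 40% of $13,006 = $5,202.40. OOP would hit $8,511.20 > $8,225, so the cap limits the patient to $8,225 − $3,308.80 = $4,916.20.

$4,916.20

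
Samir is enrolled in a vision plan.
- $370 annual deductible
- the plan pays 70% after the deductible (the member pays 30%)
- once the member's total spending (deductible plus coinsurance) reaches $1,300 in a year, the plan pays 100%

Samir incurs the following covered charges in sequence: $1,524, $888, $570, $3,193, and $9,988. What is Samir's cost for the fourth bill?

$146.40

Claim 1 — $1,524: deductible takes $370, $1,154 remains; member's 30% is $346.20. Cost to member: $716.20. OOP to date $716.20.
Claim 2 — $888: 30% coinsurance on $888 = $266.40. Member owes $266.40 (running OOP $982.60).
Claim 3 — $570: 30% coinsurance on $570 = $171. Member pays $171; OOP now $1,153.60.
Claim 4 — $3,193: 30% coinsurance on $3,193 = $957.90. Adding that to $1,153.60 gives $2,111.50, past the $1,300 cap; member pays only $1,300 − $1,153.60 = $146.40.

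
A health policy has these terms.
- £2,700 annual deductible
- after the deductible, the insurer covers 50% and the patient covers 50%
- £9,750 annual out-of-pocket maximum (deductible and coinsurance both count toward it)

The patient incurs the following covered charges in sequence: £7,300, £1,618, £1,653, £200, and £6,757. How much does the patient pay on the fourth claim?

Bill 1, £7,300: deductible takes £2,700, £4,600 remains; patient's 50% is £2,300. Cost to patient: £5,000. OOP to date £5,000.
Bill 2, £1,618: 50% coinsurance on £1,618 = £809. Patient owes £809 (running OOP £5,809).
Bill 3, £1,653: 50% coinsurance on £1,653 = £826.50. Cost to patient: £826.50. OOP to date £6,635.50.
Bill 4, £200: 50% coinsurance on £200 = £100. Patient owes £100 (running OOP £6,735.50).

£100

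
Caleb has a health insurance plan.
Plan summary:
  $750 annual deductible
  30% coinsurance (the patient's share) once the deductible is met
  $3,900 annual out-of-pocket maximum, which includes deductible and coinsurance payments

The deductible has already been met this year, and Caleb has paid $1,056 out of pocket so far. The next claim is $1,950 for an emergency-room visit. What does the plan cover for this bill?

With the deductible met, the entire $1,950 is subject to coinsurance.
Patient's 30% share of $1,950 is $585.
Year-to-date out-of-pocket becomes $1,056 + $585 = $1,641, still under the $3,900 maximum, so no cap applies.
The insurer covers the remainder: $1,950 − $585 = $1,365.

$1,365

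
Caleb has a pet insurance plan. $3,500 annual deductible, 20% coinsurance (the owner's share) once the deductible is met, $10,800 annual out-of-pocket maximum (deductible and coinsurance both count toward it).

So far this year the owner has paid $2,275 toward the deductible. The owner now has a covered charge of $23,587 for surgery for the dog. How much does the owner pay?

$5,697.40

Remaining deductible: $3,500 − $2,275 = $1,225.
That leaves $23,587 − $1,225 = $22,362 for coinsurance.
20% of $22,362 = $4,472.40 falls to the owner.
Owner responsibility before any cap: $1,225 + $4,472.40 = $5,697.40.
Total out-of-pocket so far would be $2,275 + $5,697.40 = $7,972.40, below the $10,800 cap — no reduction.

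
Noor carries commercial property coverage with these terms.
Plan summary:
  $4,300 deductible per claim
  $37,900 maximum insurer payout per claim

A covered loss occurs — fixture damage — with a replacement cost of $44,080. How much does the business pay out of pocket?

After the deductible, $44,080 − $4,300 = $39,780 remains.
Since $39,780 > $37,900, the payout is capped at $37,900.
Business's share is the uncovered remainder: $44,080 − $37,900 = $6,180.

$6,180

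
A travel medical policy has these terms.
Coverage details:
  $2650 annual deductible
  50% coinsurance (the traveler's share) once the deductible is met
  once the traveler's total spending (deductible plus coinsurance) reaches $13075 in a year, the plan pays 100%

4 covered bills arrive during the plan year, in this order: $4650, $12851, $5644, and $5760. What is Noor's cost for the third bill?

Claim 1 ($4650): deductible takes $2650, $2000 remains; coinsurance $2000 × 50% = $1000. Traveler pays $3650; OOP now $3650.
Claim 2 ($12851): deductible met; 50% of $12851 = $6425.50. Traveler owes $6425.50 (running OOP $10075.50).
Claim 3 ($5644): 50% coinsurance on $5644 = $2822. Traveler pays $2822; OOP now $12897.50.

$2822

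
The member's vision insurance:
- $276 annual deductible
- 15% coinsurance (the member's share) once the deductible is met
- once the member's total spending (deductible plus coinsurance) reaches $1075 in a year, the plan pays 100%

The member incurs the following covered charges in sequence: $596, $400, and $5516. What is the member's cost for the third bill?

$691

#1 ($596): $276 finishes the deductible; $320 goes to coinsurance; 15% of $320 = $48. Member owes $324 (running OOP $324).
#2 ($400): deductible already satisfied, so member's share is 15% × $400 = $60. Cost to member: $60. OOP to date $384.
#3 ($5516): deductible met; 15% of $5516 = $827.40. OOP would hit $1211.40 > $1075, so the cap limits the member to $1075 − $384 = $691.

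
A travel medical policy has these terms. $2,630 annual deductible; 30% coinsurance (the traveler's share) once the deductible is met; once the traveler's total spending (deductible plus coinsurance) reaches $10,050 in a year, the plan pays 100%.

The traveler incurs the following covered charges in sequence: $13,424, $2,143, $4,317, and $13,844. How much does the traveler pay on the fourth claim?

Claim 1 — $13,424: $2,630 to deductible, leaving $10,794; traveler's 30% is $3,238.20. Traveler pays $5,868.20; OOP now $5,868.20.
Claim 2 — $2,143: deductible met; 30% of $2,143 = $642.90. Cost to traveler: $642.90. OOP to date $6,511.10.
Claim 3 — $4,317: deductible met; 30% of $4,317 = $1,295.10. Traveler pays $1,295.10; OOP now $7,806.20.
Claim 4 — $13,844: 30% coinsurance on $13,844 = $4,153.20. That would push OOP to $11,959.40, over the $10,050 cap, so traveler pays $10,050 − $7,806.20 = $2,243.80.

$2,243.80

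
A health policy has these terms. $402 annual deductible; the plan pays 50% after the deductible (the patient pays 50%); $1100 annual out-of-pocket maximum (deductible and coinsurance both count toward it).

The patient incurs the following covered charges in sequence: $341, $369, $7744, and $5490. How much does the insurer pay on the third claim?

Claim 1 ($341): all of it applies to the deductible. Patient pays $341; OOP now $341. Insurer: $341 − $341 = $0.
Claim 2 ($369): deductible takes $61, $308 remains; patient's 50% is $154. Cost to patient: $215. OOP to date $556. Plan pays $369 − $215 = $154.
Claim 3 ($7744): deductible met; 50% of $7744 = $3872. That would push OOP to $4428, over the $1100 cap, so patient pays $1100 − $556 = $544. Insurer: $7744 − $544 = $7200.

$7200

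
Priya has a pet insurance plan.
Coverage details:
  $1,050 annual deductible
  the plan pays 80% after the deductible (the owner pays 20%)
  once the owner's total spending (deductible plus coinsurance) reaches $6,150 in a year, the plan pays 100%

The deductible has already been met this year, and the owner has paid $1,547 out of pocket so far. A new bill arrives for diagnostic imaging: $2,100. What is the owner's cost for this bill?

$420

The deductible is already satisfied, so the full bill goes to coinsurance.
20% of $2,100 = $420 falls to the owner.
Year-to-date out-of-pocket becomes $1,547 + $420 = $1,967, still under the $6,150 maximum, so no cap applies.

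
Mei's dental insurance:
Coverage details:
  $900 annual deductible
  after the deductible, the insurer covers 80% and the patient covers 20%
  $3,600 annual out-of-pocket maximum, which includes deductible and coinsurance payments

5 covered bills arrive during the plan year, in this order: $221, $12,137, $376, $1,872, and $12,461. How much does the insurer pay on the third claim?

Claim 1 ($221): fully absorbed by the deductible. Patient pays $221; OOP now $221. Plan pays $221 − $221 = $0.
Claim 2 ($12,137): $679 to deductible, leaving $11,458; 20% of $11,458 = $2,291.60. Patient pays $2,970.60; OOP now $3,191.60. Plan pays $12,137 − $2,970.60 = $9,166.40.
Claim 3 ($376): deductible met; 20% of $376 = $75.20. Patient owes $75.20 (running OOP $3,266.80). Plan pays $376 − $75.20 = $300.80.

$300.80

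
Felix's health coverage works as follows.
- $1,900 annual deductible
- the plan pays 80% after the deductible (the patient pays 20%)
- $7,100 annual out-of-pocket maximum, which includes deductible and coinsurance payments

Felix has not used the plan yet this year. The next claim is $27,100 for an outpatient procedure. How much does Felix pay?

$6,940

The full $1,900 deductible is still open; $1,900 of this bill applies to it.
After the $1,900 deductible portion, $27,100 − $1,900 = $25,200 is subject to coinsurance.
20% of $25,200 = $5,040 falls to the patient.
So the patient owes $1,900 + $5,040 = $6,940 before any cap.
Year-to-date out-of-pocket becomes $0 + $6,940 = $6,940, still under the $7,100 maximum, so no cap applies.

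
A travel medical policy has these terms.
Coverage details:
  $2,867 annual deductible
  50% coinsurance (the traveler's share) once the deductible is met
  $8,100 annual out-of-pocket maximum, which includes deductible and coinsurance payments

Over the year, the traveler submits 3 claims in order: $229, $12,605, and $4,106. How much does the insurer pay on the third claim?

$3,856.50

Claim 1 — $229: fully absorbed by the deductible. Cost to traveler: $229. OOP to date $229. Insurer: $229 − $229 = $0.
Claim 2 — $12,605: $2,638 finishes the deductible; $9,967 goes to coinsurance; traveler's 50% is $4,983.50. Traveler owes $7,621.50 (running OOP $7,850.50). Plan pays $12,605 − $7,621.50 = $4,983.50.
Claim 3 — $4,106: deductible already satisfied, so traveler's share is 50% × $4,106 = $2,053. Adding that to $7,850.50 gives $9,903.50, past the $8,100 cap; traveler pays only $8,100 − $7,850.50 = $249.50. Insurer: $4,106 − $249.50 = $3,856.50.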